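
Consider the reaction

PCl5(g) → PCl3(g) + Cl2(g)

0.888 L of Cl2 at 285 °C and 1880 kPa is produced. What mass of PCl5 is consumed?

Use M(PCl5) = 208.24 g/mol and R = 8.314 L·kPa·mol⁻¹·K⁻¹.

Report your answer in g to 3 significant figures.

74.9 g

n(Cl2) = PV/RT = (1880 × 0.888) / (8.314 × 558.15) = 0.3598 mol
n(PCl5) = (1/1) × 0.3598 = 0.3598 mol
m(PCl5) = 0.3598 × 208.24 = 74.92 g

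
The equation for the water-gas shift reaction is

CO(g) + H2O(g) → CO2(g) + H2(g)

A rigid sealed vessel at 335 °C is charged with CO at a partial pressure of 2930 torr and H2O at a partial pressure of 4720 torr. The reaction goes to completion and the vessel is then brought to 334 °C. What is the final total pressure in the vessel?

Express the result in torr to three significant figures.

7640 torr

Because the vessel is rigid and T is held at 335 °C, work the stoichiometry in partial pressures (P_i = n_iRT/V).
P(H2O) required for 2930 torr of CO = (1/1) × 2930 = 2930 torr; available 4720 torr, so CO is limiting.
P(H2O) remaining = 4720 − (1/1) × 2930 = 1790 torr
P(gaseous products) = (1+1)/1 × 2930 = 5860 torr
P_total at 335 °C = 1790 + 5860 = 7650 torr
Scaling to 334 °C: P = 7650 × 607.15/608.15 = 7637 torr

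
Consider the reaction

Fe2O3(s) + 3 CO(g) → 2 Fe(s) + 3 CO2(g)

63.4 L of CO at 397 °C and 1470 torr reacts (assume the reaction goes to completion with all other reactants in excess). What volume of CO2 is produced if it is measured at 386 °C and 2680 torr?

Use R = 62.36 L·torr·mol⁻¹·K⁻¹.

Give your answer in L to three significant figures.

34.2 L

n(CO) = PV/RT = (1470 × 63.4) / (62.36 × 670.15) = 2.230 mol
n(CO2) = (3/3) × 2.230 = 2.230 mol
V = nRT/P = 2.230 × 62.36 × 659.15 / 2680 = 34.20 L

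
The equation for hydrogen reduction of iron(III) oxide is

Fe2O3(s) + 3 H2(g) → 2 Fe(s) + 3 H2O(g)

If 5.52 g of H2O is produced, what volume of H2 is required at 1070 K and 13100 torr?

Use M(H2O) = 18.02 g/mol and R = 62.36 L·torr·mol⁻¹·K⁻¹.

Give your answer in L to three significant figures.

n(H2O) = 5.520 / 18.02 = 0.3063 mol
n(H2) = (3/3) × 0.3063 = 0.3063 mol
V = nRT/P = 0.3063 × 62.36 × 1070 / 13100 = 1.560 L

1.56 L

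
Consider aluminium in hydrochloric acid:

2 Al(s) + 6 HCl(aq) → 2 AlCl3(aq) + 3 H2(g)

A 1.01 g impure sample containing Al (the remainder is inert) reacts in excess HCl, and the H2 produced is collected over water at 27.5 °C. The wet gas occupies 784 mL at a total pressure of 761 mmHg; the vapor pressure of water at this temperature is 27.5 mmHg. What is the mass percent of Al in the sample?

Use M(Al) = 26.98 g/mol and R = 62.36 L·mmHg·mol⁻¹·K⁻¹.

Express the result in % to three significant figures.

P(H2) = 761 − 27.5 = 733.5 mmHg
n(H2) = PV/RT = (733.5 × 0.7840) / (62.36 × 300.65) = 0.03067 mol
n(Al) = (2/3) × 0.03067 = 0.02045 mol
m(Al) = 0.02045 × 26.98 = 0.5517 g
%Al = 0.5517 / 1.01 × 100 = 54.62%

54.6 %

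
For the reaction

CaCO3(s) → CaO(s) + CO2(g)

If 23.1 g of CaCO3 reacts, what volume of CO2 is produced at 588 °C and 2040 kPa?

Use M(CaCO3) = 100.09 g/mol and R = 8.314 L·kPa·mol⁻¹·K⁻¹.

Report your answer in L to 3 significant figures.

n(CaCO3) = 23.10 / 100.09 = 0.2308 mol
n(CO2) = (1/1) × 0.2308 = 0.2308 mol
V = nRT/P = 0.2308 × 8.314 × 861.15 / 2040 = 0.8100 L

0.810 L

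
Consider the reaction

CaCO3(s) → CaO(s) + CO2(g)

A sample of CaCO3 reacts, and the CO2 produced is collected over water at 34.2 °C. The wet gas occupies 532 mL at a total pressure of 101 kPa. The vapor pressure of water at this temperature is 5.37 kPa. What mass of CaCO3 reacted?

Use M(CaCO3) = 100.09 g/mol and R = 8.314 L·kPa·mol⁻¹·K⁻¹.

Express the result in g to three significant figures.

1.99 g

P(CO2) = 101 − 5.37 = 95.63 kPa
n(CO2) = PV/RT = (95.63 × 0.5320) / (8.314 × 307.35) = 0.01991 mol
n(CaCO3) = (1/1) × 0.01991 = 0.01991 mol
m(CaCO3) = 0.01991 × 100.09 = 1.993 g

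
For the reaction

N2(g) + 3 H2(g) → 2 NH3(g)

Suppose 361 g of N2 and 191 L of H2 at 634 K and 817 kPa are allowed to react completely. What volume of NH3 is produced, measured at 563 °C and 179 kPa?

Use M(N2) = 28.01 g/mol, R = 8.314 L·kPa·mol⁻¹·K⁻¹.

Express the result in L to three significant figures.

766 L

n(N2) = 361 / 28.01 = 12.89 mol
n(H2) = PV/RT = (817 × 191) / (8.314 × 634) = 29.60 mol
For 12.89 mol N2, stoichiometry requires (3/1) × 12.89 = 38.67 mol H2; 29.60 mol is available, so H2 is limiting.
n(NH3) = (2/3) × 29.60 = 19.73 mol
V(NH3) = nRT/P = 19.73 × 8.314 × 836.15 / 179 = 766.2 L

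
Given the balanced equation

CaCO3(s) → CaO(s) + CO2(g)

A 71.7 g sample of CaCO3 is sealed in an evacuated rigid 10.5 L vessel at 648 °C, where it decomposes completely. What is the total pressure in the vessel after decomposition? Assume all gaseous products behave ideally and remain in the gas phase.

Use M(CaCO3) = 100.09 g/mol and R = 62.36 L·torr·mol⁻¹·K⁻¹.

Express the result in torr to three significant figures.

n(CaCO3) = 71.7 / 100.09 = 0.7164 mol
n(gas produced) = (1/1) × 0.7164 = 0.7164 mol
P = nRT/V = 0.7164 × 62.36 × 921.15 / 10.5 = 3919 torr

3920 torr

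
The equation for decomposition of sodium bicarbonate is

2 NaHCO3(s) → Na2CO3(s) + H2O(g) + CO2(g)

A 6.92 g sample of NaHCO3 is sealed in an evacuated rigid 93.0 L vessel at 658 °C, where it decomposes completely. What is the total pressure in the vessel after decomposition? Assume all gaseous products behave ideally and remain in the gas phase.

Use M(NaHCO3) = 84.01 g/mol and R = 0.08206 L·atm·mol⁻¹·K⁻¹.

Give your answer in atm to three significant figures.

n(NaHCO3) = 6.92 / 84.01 = 0.08237 mol
n(gas produced) = (2/2) × 0.08237 = 0.08237 mol
P = nRT/V = 0.08237 × 0.08206 × 931.15 / 93.0 = 0.06768 atm

0.0677 atm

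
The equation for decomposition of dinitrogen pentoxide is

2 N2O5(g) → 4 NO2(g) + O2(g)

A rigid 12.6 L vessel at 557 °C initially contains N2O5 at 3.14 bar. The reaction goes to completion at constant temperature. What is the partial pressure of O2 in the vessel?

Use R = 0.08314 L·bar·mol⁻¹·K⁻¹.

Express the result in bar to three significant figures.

1.57 bar

n(N2O5)₀ = PV/RT = (3.14 × 12.6) / (0.08314 × 830.15) = 0.5732 mol
n(O2) = (1/2) × 0.5732 = 0.2866 mol
P(O2) = nRT/V = 0.2866 × 0.08314 × 830.15 / 12.6 = 1.570 bar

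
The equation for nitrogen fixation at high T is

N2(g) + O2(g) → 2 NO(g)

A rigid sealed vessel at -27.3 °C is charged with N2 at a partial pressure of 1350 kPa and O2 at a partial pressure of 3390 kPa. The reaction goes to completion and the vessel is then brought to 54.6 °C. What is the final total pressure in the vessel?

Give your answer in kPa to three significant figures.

6320 kPa

Because the vessel is rigid and T is held at -27.3 °C, work the stoichiometry in partial pressures (P_i = n_iRT/V).
P(O2) required for 1350 kPa of N2 = (1/1) × 1350 = 1350 kPa; available 3390 kPa, so N2 is limiting.
P(O2) remaining = 3390 − (1/1) × 1350 = 2040 kPa
P(gaseous products) = (2)/1 × 1350 = 2700 kPa
P_total at -27.3 °C = 2040 + 2700 = 4740 kPa
Scaling to 54.6 °C: P = 4740 × 327.75/245.85 = 6319 kPa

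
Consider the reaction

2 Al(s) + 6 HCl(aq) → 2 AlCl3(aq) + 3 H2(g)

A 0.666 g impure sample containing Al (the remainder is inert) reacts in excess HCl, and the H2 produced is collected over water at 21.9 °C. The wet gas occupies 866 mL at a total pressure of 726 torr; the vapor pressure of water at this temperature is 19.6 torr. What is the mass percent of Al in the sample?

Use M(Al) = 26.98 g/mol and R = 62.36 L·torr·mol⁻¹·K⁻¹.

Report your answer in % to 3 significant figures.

P(H2) = 726 − 19.6 = 706.4 torr
n(H2) = PV/RT = (706.4 × 0.8660) / (62.36 × 295.05) = 0.03325 mol
n(Al) = (2/3) × 0.03325 = 0.02217 mol
m(Al) = 0.02217 × 26.98 = 0.5981 g
%Al = 0.5981 / 0.666 × 100 = 89.80%

89.8 %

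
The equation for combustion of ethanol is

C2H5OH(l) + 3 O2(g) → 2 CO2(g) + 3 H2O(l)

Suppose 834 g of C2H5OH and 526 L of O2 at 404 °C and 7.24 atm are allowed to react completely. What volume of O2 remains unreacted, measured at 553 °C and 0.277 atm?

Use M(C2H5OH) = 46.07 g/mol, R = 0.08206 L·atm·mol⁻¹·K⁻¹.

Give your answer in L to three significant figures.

3480 L

n(C2H5OH) = 834 / 46.07 = 18.10 mol
n(O2) = PV/RT = (7.24 × 526) / (0.08206 × 677.15) = 68.53 mol
For 18.10 mol C2H5OH, stoichiometry requires (3/1) × 18.10 = 54.30 mol O2; 68.53 mol is available, so C2H5OH is limiting.
n(O2) consumed = (3/1) × 18.10 = 54.30 mol; remaining = 68.53 − 54.30 = 14.23 mol
V(O2) = nRT/P = 14.23 × 0.08206 × 826.15 / 0.277 = 3483 L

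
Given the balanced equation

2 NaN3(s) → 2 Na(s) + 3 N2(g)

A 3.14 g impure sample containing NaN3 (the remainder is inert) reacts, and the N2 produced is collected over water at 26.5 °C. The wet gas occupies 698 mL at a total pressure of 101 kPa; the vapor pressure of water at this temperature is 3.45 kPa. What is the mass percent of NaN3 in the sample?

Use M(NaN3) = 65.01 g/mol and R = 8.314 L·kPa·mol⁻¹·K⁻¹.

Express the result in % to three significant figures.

37.7 %

P(N2) = 101 − 3.45 = 97.55 kPa
n(N2) = PV/RT = (97.55 × 0.6980) / (8.314 × 299.65) = 0.02733 mol
n(NaN3) = (2/3) × 0.02733 = 0.01822 mol
m(NaN3) = 0.01822 × 65.01 = 1.184 g
%NaN3 = 1.184 / 3.14 × 100 = 37.71%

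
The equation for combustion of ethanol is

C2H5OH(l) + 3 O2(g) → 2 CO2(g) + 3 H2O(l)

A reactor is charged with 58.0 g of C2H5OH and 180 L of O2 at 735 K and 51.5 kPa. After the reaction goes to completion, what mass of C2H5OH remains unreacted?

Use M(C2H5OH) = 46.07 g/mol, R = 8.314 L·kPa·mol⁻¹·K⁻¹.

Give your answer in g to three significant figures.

n(C2H5OH) = 58.0 / 46.07 = 1.259 mol
n(O2) = PV/RT = (51.5 × 180) / (8.314 × 735) = 1.517 mol
For 1.259 mol C2H5OH, stoichiometry requires (3/1) × 1.259 = 3.777 mol O2; 1.517 mol is available, so O2 is limiting.
n(C2H5OH) consumed = (1/3) × 1.517 = 0.5057 mol; remaining = 1.259 − 0.5057 = 0.7533 mol
m(C2H5OH) = 0.7533 × 46.07 = 34.70 g

34.7 g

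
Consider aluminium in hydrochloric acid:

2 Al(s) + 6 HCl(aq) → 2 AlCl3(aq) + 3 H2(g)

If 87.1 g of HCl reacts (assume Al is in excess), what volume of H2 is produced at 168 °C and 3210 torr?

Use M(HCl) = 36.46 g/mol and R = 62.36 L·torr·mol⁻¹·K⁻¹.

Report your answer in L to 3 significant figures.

n(HCl) = 87.10 / 36.46 = 2.389 mol
n(H2) = (3/6) × 2.389 = 1.194 mol
V = nRT/P = 1.194 × 62.36 × 441.15 / 3210 = 10.23 L

10.2 L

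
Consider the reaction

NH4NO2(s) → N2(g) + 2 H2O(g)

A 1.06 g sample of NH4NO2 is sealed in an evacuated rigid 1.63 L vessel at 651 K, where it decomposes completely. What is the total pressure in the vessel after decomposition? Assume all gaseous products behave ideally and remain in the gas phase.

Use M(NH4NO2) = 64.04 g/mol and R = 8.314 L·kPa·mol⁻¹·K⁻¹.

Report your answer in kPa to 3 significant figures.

165 kPa

n(NH4NO2) = 1.06 / 64.04 = 0.01655 mol
n(gas produced) = (3/1) × 0.01655 = 0.04965 mol
P = nRT/V = 0.04965 × 8.314 × 651 / 1.63 = 164.9 kPa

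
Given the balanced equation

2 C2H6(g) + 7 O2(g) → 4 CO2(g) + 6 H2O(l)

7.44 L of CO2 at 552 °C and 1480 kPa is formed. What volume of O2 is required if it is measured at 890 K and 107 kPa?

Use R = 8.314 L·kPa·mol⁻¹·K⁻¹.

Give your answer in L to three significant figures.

194 L

n(CO2) = PV/RT = (1480 × 7.44) / (8.314 × 825.15) = 1.605 mol
n(O2) = (7/4) × 1.605 = 2.809 mol
V = nRT/P = 2.809 × 8.314 × 890 / 107 = 194.3 L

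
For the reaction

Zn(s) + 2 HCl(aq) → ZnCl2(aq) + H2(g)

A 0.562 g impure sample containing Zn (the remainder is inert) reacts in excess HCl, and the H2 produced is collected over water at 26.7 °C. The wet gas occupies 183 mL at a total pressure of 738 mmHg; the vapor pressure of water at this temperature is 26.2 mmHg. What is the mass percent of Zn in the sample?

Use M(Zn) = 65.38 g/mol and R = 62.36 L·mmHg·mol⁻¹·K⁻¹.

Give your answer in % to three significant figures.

P(H2) = 738 − 26.2 = 711.8 mmHg
n(H2) = PV/RT = (711.8 × 0.1830) / (62.36 × 299.85) = 0.006966 mol
n(Zn) = (1/1) × 0.006966 = 0.006966 mol
m(Zn) = 0.006966 × 65.38 = 0.4554 g
%Zn = 0.4554 / 0.562 × 100 = 81.03%

81.0 %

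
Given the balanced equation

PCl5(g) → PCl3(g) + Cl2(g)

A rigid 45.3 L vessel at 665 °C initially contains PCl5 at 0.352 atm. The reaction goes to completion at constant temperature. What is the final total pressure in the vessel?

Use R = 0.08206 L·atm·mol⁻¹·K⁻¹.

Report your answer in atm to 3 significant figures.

0.704 atm

Since T and V are fixed, P_final/P_initial = n_final/n_initial = 2/1.
P_final = (2/1) × 0.352 = 0.7040 atm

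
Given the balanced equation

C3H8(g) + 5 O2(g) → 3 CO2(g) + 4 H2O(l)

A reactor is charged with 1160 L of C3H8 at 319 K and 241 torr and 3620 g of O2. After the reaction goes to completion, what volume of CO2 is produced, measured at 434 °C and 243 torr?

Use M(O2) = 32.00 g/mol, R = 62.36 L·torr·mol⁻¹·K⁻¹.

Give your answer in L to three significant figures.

7650 L

n(C3H8) = PV/RT = (241 × 1160) / (62.36 × 319) = 14.05 mol
n(O2) = 3620 / 32.00 = 113.1 mol
For 14.05 mol C3H8, stoichiometry requires (5/1) × 14.05 = 70.25 mol O2; 113.1 mol is available, so C3H8 is limiting.
n(CO2) = (3/1) × 14.05 = 42.15 mol
V(CO2) = nRT/P = 42.15 × 62.36 × 707.15 / 243 = 7649 L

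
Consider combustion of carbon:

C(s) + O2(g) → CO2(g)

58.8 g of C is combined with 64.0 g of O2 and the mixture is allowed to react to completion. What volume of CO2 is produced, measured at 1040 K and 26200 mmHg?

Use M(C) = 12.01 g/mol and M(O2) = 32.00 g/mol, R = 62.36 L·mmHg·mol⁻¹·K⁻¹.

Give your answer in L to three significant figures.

n(C) = 58.8 / 12.01 = 4.896 mol
n(O2) = 64.0 / 32.00 = 2.000 mol
For 4.896 mol C, stoichiometry requires (1/1) × 4.896 = 4.896 mol O2; 2.000 mol is available, so O2 is limiting.
n(CO2) = (1/1) × 2.000 = 2.000 mol
V(CO2) = nRT/P = 2.000 × 62.36 × 1040 / 26200 = 4.951 L

4.95 L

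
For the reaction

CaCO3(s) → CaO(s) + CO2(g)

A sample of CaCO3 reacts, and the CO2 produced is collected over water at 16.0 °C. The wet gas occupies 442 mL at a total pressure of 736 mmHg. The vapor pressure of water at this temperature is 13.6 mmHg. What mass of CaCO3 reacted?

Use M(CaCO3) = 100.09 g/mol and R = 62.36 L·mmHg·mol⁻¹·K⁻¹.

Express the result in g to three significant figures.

P(CO2) = 736 − 13.6 = 722.4 mmHg
n(CO2) = PV/RT = (722.4 × 0.4420) / (62.36 × 289.15) = 0.01771 mol
n(CaCO3) = (1/1) × 0.01771 = 0.01771 mol
m(CaCO3) = 0.01771 × 100.09 = 1.773 g

1.77 g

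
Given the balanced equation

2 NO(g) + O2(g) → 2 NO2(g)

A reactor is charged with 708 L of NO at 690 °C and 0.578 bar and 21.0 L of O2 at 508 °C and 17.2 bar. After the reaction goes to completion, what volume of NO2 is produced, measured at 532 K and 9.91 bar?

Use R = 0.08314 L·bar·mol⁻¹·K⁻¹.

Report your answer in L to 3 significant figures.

22.8 L

n(NO) = PV/RT = (0.578 × 708) / (0.08314 × 963.15) = 5.110 mol
n(O2) = PV/RT = (17.2 × 21.0) / (0.08314 × 781.15) = 5.562 mol
For 5.110 mol NO, stoichiometry requires (1/2) × 5.110 = 2.555 mol O2; 5.562 mol is available, so NO is limiting.
n(NO2) = (2/2) × 5.110 = 5.110 mol
V(NO2) = nRT/P = 5.110 × 0.08314 × 532 / 9.91 = 22.81 L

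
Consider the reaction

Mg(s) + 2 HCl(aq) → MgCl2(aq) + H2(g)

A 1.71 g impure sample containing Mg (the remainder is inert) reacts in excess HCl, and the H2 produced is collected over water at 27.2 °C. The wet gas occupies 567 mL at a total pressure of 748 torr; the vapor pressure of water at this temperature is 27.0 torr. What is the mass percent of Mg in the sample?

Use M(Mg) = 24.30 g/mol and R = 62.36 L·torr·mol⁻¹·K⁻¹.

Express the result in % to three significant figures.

P(H2) = 748 − 27.0 = 721.0 torr
n(H2) = PV/RT = (721.0 × 0.5670) / (62.36 × 300.35) = 0.02183 mol
n(Mg) = (1/1) × 0.02183 = 0.02183 mol
m(Mg) = 0.02183 × 24.30 = 0.5305 g
%Mg = 0.5305 / 1.71 × 100 = 31.02%

31.0 %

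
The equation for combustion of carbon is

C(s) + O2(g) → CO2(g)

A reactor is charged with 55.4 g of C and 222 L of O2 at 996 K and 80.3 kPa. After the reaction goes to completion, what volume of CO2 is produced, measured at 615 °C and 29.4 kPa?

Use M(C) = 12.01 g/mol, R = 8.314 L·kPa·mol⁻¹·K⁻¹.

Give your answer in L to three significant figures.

541 L

n(C) = 55.4 / 12.01 = 4.613 mol
n(O2) = PV/RT = (80.3 × 222) / (8.314 × 996) = 2.153 mol
For 4.613 mol C, stoichiometry requires (1/1) × 4.613 = 4.613 mol O2; 2.153 mol is available, so O2 is limiting.
n(CO2) = (1/1) × 2.153 = 2.153 mol
V(CO2) = nRT/P = 2.153 × 8.314 × 888.15 / 29.4 = 540.7 L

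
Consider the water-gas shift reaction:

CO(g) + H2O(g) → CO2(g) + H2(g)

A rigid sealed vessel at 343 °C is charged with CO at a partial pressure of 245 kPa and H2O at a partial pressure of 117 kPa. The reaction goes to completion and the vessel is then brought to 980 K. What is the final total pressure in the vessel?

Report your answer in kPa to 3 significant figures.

With V and T fixed, P_i ∝ n_i, so the mole ratios apply directly to partial pressures at 343 °C.
P(H2O) required for 245 kPa of CO = (1/1) × 245 = 245.0 kPa; available 117 kPa, so H2O is limiting.
P(CO) remaining = 245 − (1/1) × 117 = 128.0 kPa
P(gaseous products) = (1+1)/1 × 117 = 234.0 kPa
P_total at 343 °C = 128.0 + 234.0 = 362.0 kPa
Scaling to 980 K: P = 362.0 × 980/616.15 = 575.8 kPa

576 kPa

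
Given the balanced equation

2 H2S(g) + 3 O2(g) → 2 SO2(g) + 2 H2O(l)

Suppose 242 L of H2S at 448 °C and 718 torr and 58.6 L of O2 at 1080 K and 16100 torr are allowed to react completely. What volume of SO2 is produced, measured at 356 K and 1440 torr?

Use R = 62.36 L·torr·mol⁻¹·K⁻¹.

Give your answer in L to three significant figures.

n(H2S) = PV/RT = (718 × 242) / (62.36 × 721.15) = 3.864 mol
n(O2) = PV/RT = (16100 × 58.6) / (62.36 × 1080) = 14.01 mol
For 3.864 mol H2S, stoichiometry requires (3/2) × 3.864 = 5.796 mol O2; 14.01 mol is available, so H2S is limiting.
n(SO2) = (2/2) × 3.864 = 3.864 mol
V(SO2) = nRT/P = 3.864 × 62.36 × 356 / 1440 = 59.57 L

59.6 L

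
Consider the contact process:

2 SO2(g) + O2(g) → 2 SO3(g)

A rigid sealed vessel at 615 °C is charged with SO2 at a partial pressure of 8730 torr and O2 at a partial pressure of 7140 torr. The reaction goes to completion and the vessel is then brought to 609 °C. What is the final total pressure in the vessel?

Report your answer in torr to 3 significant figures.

11400 torr

Because the vessel is rigid and T is held at 615 °C, work the stoichiometry in partial pressures (P_i = n_iRT/V).
P(O2) required for 8730 torr of SO2 = (1/2) × 8730 = 4365 torr; available 7140 torr, so SO2 is limiting.
P(O2) remaining = 7140 − (1/2) × 8730 = 2775 torr
P(gaseous products) = (2)/2 × 8730 = 8730 torr
P_total at 615 °C = 2775 + 8730 = 11500 torr
Scaling to 609 °C: P = 11500 × 882.15/888.15 = 11420 torr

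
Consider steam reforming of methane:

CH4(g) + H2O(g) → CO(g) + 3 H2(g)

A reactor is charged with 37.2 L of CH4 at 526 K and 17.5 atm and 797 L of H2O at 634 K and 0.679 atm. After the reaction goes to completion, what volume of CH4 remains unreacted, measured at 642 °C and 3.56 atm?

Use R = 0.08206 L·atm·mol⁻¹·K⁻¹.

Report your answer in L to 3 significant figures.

n(CH4) = PV/RT = (17.5 × 37.2) / (0.08206 × 526) = 15.08 mol
n(H2O) = PV/RT = (0.679 × 797) / (0.08206 × 634) = 10.40 mol
For 15.08 mol CH4, stoichiometry requires (1/1) × 15.08 = 15.08 mol H2O; 10.40 mol is available, so H2O is limiting.
n(CH4) consumed = (1/1) × 10.40 = 10.40 mol; remaining = 15.08 − 10.40 = 4.680 mol
V(CH4) = nRT/P = 4.680 × 0.08206 × 915.15 / 3.56 = 98.72 L

98.7 L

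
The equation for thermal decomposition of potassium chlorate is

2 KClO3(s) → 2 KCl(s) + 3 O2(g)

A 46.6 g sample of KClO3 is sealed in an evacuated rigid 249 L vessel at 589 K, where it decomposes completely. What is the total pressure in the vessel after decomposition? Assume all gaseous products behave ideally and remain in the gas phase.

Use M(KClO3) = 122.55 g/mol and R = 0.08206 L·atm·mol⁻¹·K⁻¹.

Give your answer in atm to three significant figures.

0.111 atm

n(KClO3) = 46.6 / 122.55 = 0.3803 mol
n(gas produced) = (3/2) × 0.3803 = 0.5705 mol
P = nRT/V = 0.5705 × 0.08206 × 589 / 249 = 0.1107 atm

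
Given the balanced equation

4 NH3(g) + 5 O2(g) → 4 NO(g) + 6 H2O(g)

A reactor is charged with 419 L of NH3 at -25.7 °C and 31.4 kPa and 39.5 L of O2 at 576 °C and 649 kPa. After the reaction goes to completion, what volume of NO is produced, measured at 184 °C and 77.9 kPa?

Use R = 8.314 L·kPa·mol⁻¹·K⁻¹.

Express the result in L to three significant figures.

n(NH3) = PV/RT = (31.4 × 419) / (8.314 × 247.45) = 6.395 mol
n(O2) = PV/RT = (649 × 39.5) / (8.314 × 849.15) = 3.631 mol
For 6.395 mol NH3, stoichiometry requires (5/4) × 6.395 = 7.994 mol O2; 3.631 mol is available, so O2 is limiting.
n(NO) = (4/5) × 3.631 = 2.905 mol
V(NO) = nRT/P = 2.905 × 8.314 × 457.15 / 77.9 = 141.7 L

142 L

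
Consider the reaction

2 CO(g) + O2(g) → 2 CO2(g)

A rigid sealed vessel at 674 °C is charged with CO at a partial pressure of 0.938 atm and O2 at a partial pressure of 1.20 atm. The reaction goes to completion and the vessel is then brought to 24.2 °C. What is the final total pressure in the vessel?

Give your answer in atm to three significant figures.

At constant V, partial pressures at 674 °C are proportional to moles, so apply stoichiometry directly to pressures.
P(O2) required for 0.938 atm of CO = (1/2) × 0.938 = 0.4690 atm; available 1.20 atm, so CO is limiting.
P(O2) remaining = 1.20 − (1/2) × 0.938 = 0.7310 atm
P(gaseous products) = (2)/2 × 0.938 = 0.9380 atm
P_total at 674 °C = 0.7310 + 0.9380 = 1.669 atm
Scaling to 24.2 °C: P = 1.669 × 297.35/947.15 = 0.5240 atm

0.524 atm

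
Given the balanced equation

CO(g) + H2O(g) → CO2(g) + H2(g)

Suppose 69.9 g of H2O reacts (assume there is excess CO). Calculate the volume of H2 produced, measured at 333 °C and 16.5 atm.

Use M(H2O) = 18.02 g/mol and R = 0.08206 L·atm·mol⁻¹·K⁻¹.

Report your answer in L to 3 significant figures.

n(H2O) = 69.90 / 18.02 = 3.879 mol
n(H2) = (1/1) × 3.879 = 3.879 mol
V = nRT/P = 3.879 × 0.08206 × 606.15 / 16.5 = 11.69 L

11.7 L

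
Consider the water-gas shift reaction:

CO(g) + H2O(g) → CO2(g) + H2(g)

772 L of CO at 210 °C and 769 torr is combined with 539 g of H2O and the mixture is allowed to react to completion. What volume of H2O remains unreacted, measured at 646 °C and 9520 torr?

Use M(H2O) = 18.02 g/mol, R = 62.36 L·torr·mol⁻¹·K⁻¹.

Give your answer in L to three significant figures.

n(CO) = PV/RT = (769 × 772) / (62.36 × 483.15) = 19.70 mol
n(H2O) = 539 / 18.02 = 29.91 mol
For 19.70 mol CO, stoichiometry requires (1/1) × 19.70 = 19.70 mol H2O; 29.91 mol is available, so CO is limiting.
n(H2O) consumed = (1/1) × 19.70 = 19.70 mol; remaining = 29.91 − 19.70 = 10.21 mol
V(H2O) = nRT/P = 10.21 × 62.36 × 919.15 / 9520 = 61.47 L

61.5 L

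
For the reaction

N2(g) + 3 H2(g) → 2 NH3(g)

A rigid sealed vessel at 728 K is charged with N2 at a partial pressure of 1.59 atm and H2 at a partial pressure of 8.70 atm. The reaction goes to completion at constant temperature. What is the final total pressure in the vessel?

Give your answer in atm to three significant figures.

Because the vessel is rigid and T is held at 728 K, work the stoichiometry in partial pressures (P_i = n_iRT/V).
P(H2) required for 1.59 atm of N2 = (3/1) × 1.59 = 4.770 atm; available 8.70 atm, so N2 is limiting.
P(H2) remaining = 8.70 − (3/1) × 1.59 = 3.930 atm
P(gaseous products) = (2)/1 × 1.59 = 3.180 atm
P_total at 728 K = 3.930 + 3.180 = 7.110 atm

7.11 atm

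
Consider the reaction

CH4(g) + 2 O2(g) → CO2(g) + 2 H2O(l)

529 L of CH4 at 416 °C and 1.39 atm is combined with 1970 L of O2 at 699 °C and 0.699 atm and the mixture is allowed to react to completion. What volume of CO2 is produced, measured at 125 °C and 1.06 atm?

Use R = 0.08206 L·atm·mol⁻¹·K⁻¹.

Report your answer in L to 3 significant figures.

266 L

n(CH4) = PV/RT = (1.39 × 529) / (0.08206 × 689.15) = 13.00 mol
n(O2) = PV/RT = (0.699 × 1970) / (0.08206 × 972.15) = 17.26 mol
For 13.00 mol CH4, stoichiometry requires (2/1) × 13.00 = 26.00 mol O2; 17.26 mol is available, so O2 is limiting.
n(CO2) = (1/2) × 17.26 = 8.630 mol
V(CO2) = nRT/P = 8.630 × 0.08206 × 398.15 / 1.06 = 266.0 L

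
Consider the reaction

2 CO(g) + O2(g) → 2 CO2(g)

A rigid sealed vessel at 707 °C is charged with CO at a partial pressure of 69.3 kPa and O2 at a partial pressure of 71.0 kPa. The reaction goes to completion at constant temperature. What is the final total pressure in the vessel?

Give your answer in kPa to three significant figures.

106 kPa

With V and T fixed, P_i ∝ n_i, so the mole ratios apply directly to partial pressures at 707 °C.
P(O2) required for 69.3 kPa of CO = (1/2) × 69.3 = 34.65 kPa; available 71.0 kPa, so CO is limiting.
P(O2) remaining = 71.0 − (1/2) × 69.3 = 36.35 kPa
P(gaseous products) = (2)/2 × 69.3 = 69.30 kPa
P_total at 707 °C = 36.35 + 69.30 = 105.7 kPa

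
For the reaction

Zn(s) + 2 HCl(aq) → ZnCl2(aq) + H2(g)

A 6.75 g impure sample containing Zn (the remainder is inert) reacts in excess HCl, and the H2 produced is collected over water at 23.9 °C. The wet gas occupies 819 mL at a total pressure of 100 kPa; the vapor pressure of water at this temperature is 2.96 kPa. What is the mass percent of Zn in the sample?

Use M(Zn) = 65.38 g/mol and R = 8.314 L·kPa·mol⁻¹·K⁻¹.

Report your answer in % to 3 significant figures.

31.2 %

P(H2) = 100 − 2.96 = 97.04 kPa
n(H2) = PV/RT = (97.04 × 0.8190) / (8.314 × 297.05) = 0.03218 mol
n(Zn) = (1/1) × 0.03218 = 0.03218 mol
m(Zn) = 0.03218 × 65.38 = 2.104 g
%Zn = 2.104 / 6.75 × 100 = 31.17%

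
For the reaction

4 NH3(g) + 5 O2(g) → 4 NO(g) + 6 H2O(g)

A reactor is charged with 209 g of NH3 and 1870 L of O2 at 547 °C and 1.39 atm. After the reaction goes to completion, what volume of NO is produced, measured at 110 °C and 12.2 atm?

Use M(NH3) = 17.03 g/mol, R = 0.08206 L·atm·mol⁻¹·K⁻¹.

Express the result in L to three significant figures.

31.6 L

n(NH3) = 209 / 17.03 = 12.27 mol
n(O2) = PV/RT = (1.39 × 1870) / (0.08206 × 820.15) = 38.62 mol
For 12.27 mol NH3, stoichiometry requires (5/4) × 12.27 = 15.34 mol O2; 38.62 mol is available, so NH3 is limiting.
n(NO) = (4/4) × 12.27 = 12.27 mol
V(NO) = nRT/P = 12.27 × 0.08206 × 383.15 / 12.2 = 31.62 L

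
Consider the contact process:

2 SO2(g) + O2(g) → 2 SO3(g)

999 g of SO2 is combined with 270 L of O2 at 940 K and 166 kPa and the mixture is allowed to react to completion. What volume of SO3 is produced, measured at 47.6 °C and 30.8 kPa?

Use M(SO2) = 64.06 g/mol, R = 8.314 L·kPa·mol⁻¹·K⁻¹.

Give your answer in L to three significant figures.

n(SO2) = 999 / 64.06 = 15.59 mol
n(O2) = PV/RT = (166 × 270) / (8.314 × 940) = 5.735 mol
For 15.59 mol SO2, stoichiometry requires (1/2) × 15.59 = 7.795 mol O2; 5.735 mol is available, so O2 is limiting.
n(SO3) = (2/1) × 5.735 = 11.47 mol
V(SO3) = nRT/P = 11.47 × 8.314 × 320.75 / 30.8 = 993.1 L

993 L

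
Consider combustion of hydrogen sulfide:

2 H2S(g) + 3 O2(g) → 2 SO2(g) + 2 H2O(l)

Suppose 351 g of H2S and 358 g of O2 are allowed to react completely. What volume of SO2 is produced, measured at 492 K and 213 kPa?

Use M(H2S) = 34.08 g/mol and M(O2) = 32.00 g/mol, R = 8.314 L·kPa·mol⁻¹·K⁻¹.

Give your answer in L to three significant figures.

n(H2S) = 351 / 34.08 = 10.30 mol
n(O2) = 358 / 32.00 = 11.19 mol
For 10.30 mol H2S, stoichiometry requires (3/2) × 10.30 = 15.45 mol O2; 11.19 mol is available, so O2 is limiting.
n(SO2) = (2/3) × 11.19 = 7.460 mol
V(SO2) = nRT/P = 7.460 × 8.314 × 492 / 213 = 143.3 L

143 L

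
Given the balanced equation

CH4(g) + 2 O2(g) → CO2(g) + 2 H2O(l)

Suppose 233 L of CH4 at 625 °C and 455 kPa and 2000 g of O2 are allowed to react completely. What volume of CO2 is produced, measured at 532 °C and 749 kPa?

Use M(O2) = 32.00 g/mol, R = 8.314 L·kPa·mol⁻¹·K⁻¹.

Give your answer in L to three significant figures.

127 L

n(CH4) = PV/RT = (455 × 233) / (8.314 × 898.15) = 14.20 mol
n(O2) = 2000 / 32.00 = 62.50 mol
For 14.20 mol CH4, stoichiometry requires (2/1) × 14.20 = 28.40 mol O2; 62.50 mol is available, so CH4 is limiting.
n(CO2) = (1/1) × 14.20 = 14.20 mol
V(CO2) = nRT/P = 14.20 × 8.314 × 805.15 / 749 = 126.9 L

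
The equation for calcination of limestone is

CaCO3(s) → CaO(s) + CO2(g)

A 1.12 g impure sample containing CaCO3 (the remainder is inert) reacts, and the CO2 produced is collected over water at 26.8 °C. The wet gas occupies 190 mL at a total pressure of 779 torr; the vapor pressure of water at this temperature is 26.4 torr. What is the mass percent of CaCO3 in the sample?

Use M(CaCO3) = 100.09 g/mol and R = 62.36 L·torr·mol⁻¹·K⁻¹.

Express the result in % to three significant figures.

68.3 %

P(CO2) = 779 − 26.4 = 752.6 torr
n(CO2) = PV/RT = (752.6 × 0.1900) / (62.36 × 299.95) = 0.007645 mol
n(CaCO3) = (1/1) × 0.007645 = 0.007645 mol
m(CaCO3) = 0.007645 × 100.09 = 0.7652 g
%CaCO3 = 0.7652 / 1.12 × 100 = 68.32%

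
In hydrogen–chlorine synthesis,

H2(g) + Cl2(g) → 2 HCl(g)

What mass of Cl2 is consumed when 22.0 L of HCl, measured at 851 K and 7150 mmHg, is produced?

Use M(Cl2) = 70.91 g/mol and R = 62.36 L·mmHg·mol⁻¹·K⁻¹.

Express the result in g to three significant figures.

105 g

n(HCl) = PV/RT = (7150 × 22.0) / (62.36 × 851) = 2.964 mol
n(Cl2) = (1/2) × 2.964 = 1.482 mol
m(Cl2) = 1.482 × 70.91 = 105.1 g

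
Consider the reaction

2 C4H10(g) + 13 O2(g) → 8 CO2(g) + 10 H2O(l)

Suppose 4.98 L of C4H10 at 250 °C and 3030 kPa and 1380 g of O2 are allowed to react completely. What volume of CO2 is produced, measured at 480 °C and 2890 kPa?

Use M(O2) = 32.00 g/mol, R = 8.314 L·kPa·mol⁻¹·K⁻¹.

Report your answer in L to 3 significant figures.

n(C4H10) = PV/RT = (3030 × 4.98) / (8.314 × 523.15) = 3.469 mol
n(O2) = 1380 / 32.00 = 43.12 mol
For 3.469 mol C4H10, stoichiometry requires (13/2) × 3.469 = 22.55 mol O2; 43.12 mol is available, so C4H10 is limiting.
n(CO2) = (8/2) × 3.469 = 13.88 mol
V(CO2) = nRT/P = 13.88 × 8.314 × 753.15 / 2890 = 30.07 L

30.1 L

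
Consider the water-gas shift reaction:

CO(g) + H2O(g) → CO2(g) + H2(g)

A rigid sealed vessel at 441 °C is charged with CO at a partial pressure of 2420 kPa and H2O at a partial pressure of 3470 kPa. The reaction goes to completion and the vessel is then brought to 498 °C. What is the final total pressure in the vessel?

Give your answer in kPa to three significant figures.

6360 kPa

With V and T fixed, P_i ∝ n_i, so the mole ratios apply directly to partial pressures at 441 °C.
P(H2O) required for 2420 kPa of CO = (1/1) × 2420 = 2420 kPa; available 3470 kPa, so CO is limiting.
P(H2O) remaining = 3470 − (1/1) × 2420 = 1050 kPa
P(gaseous products) = (1+1)/1 × 2420 = 4840 kPa
P_total at 441 °C = 1050 + 4840 = 5890 kPa
Scaling to 498 °C: P = 5890 × 771.15/714.15 = 6360 kPa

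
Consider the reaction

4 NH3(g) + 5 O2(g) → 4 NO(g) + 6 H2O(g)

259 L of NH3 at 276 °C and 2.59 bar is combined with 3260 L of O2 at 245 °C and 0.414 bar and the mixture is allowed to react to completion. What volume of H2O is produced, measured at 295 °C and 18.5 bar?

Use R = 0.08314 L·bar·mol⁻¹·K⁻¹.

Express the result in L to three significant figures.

n(NH3) = PV/RT = (2.59 × 259) / (0.08314 × 549.15) = 14.69 mol
n(O2) = PV/RT = (0.414 × 3260) / (0.08314 × 518.15) = 31.33 mol
For 14.69 mol NH3, stoichiometry requires (5/4) × 14.69 = 18.36 mol O2; 31.33 mol is available, so NH3 is limiting.
n(H2O) = (6/4) × 14.69 = 22.04 mol
V(H2O) = nRT/P = 22.04 × 0.08314 × 568.15 / 18.5 = 56.27 L

56.3 L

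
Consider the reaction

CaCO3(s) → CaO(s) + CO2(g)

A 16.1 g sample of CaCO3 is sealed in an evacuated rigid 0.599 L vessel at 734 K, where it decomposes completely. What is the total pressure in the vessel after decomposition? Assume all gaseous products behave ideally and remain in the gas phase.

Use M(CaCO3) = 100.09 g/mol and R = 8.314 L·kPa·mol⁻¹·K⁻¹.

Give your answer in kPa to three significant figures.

n(CaCO3) = 16.1 / 100.09 = 0.1609 mol
n(gas produced) = (1/1) × 0.1609 = 0.1609 mol
P = nRT/V = 0.1609 × 8.314 × 734 / 0.599 = 1639 kPa

1640 kPa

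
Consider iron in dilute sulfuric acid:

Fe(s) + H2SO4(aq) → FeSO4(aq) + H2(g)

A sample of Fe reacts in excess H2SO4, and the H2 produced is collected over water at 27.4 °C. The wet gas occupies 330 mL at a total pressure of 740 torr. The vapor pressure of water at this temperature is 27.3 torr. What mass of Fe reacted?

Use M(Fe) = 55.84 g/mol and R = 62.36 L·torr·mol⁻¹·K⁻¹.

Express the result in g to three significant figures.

P(H2) = 740 − 27.3 = 712.7 torr
n(H2) = PV/RT = (712.7 × 0.3300) / (62.36 × 300.55) = 0.01255 mol
n(Fe) = (1/1) × 0.01255 = 0.01255 mol
m(Fe) = 0.01255 × 55.84 = 0.7008 g

0.701 g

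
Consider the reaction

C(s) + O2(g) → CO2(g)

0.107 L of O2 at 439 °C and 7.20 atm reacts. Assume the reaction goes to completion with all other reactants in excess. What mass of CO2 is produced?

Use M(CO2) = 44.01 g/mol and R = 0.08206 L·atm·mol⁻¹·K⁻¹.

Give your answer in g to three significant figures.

0.580 g

n(O2) = PV/RT = (7.20 × 0.107) / (0.08206 × 712.15) = 0.01318 mol
n(CO2) = (1/1) × 0.01318 = 0.01318 mol
m(CO2) = 0.01318 × 44.01 = 0.5801 g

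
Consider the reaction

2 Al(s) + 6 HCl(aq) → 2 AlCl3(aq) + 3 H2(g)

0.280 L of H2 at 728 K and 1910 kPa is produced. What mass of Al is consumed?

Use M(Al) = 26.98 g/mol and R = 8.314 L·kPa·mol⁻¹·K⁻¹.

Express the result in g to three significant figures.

n(H2) = PV/RT = (1910 × 0.280) / (8.314 × 728) = 0.08836 mol
n(Al) = (2/3) × 0.08836 = 0.05891 mol
m(Al) = 0.05891 × 26.98 = 1.589 g

1.59 g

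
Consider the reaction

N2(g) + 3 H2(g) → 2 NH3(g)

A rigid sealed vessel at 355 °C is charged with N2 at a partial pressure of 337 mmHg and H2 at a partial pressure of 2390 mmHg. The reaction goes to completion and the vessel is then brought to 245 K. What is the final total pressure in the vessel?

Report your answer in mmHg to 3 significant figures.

801 mmHg

At constant V, partial pressures at 355 °C are proportional to moles, so apply stoichiometry directly to pressures.
P(H2) required for 337 mmHg of N2 = (3/1) × 337 = 1011 mmHg; available 2390 mmHg, so N2 is limiting.
P(H2) remaining = 2390 − (3/1) × 337 = 1379 mmHg
P(gaseous products) = (2)/1 × 337 = 674.0 mmHg
P_total at 355 °C = 1379 + 674.0 = 2053 mmHg
Scaling to 245 K: P = 2053 × 245/628.15 = 800.7 mmHg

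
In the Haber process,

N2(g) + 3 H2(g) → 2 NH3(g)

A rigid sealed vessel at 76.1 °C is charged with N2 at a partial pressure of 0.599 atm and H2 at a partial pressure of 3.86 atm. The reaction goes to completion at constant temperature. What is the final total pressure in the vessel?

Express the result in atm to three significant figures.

Because the vessel is rigid and T is held at 76.1 °C, work the stoichiometry in partial pressures (P_i = n_iRT/V).
P(H2) required for 0.599 atm of N2 = (3/1) × 0.599 = 1.797 atm; available 3.86 atm, so N2 is limiting.
P(H2) remaining = 3.86 − (3/1) × 0.599 = 2.063 atm
P(gaseous products) = (2)/1 × 0.599 = 1.198 atm
P_total at 76.1 °C = 2.063 + 1.198 = 3.261 atm

3.26 atm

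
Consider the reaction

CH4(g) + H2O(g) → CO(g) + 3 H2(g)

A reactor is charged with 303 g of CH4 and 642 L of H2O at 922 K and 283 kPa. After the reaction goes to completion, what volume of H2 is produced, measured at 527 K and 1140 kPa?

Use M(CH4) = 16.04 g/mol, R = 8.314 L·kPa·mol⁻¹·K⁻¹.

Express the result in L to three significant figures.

218 L

n(CH4) = 303 / 16.04 = 18.89 mol
n(H2O) = PV/RT = (283 × 642) / (8.314 × 922) = 23.70 mol
For 18.89 mol CH4, stoichiometry requires (1/1) × 18.89 = 18.89 mol H2O; 23.70 mol is available, so CH4 is limiting.
n(H2) = (3/1) × 18.89 = 56.67 mol
V(H2) = nRT/P = 56.67 × 8.314 × 527 / 1140 = 217.8 L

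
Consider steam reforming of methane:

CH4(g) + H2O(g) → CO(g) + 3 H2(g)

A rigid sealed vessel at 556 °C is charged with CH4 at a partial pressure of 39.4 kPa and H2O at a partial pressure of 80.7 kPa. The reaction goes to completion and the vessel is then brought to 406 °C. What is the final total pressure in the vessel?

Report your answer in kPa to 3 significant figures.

At constant V, partial pressures at 556 °C are proportional to moles, so apply stoichiometry directly to pressures.
P(H2O) required for 39.4 kPa of CH4 = (1/1) × 39.4 = 39.40 kPa; available 80.7 kPa, so CH4 is limiting.
P(H2O) remaining = 80.7 − (1/1) × 39.4 = 41.30 kPa
P(gaseous products) = (1+3)/1 × 39.4 = 157.6 kPa
P_total at 556 °C = 41.30 + 157.6 = 198.9 kPa
Scaling to 406 °C: P = 198.9 × 679.15/829.15 = 162.9 kPa

163 kPa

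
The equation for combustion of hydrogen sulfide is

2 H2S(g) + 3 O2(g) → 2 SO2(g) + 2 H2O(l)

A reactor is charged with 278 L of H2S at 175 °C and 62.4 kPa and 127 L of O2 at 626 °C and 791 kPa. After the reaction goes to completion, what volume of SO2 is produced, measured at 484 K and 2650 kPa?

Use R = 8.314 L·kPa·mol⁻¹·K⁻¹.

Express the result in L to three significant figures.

n(H2S) = PV/RT = (62.4 × 278) / (8.314 × 448.15) = 4.656 mol
n(O2) = PV/RT = (791 × 127) / (8.314 × 899.15) = 13.44 mol
For 4.656 mol H2S, stoichiometry requires (3/2) × 4.656 = 6.984 mol O2; 13.44 mol is available, so H2S is limiting.
n(SO2) = (2/2) × 4.656 = 4.656 mol
V(SO2) = nRT/P = 4.656 × 8.314 × 484 / 2650 = 7.070 L

7.07 L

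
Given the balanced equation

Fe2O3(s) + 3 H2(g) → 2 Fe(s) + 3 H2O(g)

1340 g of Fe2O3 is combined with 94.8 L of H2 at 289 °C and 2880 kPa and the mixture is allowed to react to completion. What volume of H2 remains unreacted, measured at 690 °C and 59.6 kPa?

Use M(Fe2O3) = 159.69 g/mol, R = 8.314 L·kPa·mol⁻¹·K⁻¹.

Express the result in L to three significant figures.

n(Fe2O3) = 1340 / 159.69 = 8.391 mol
n(H2) = PV/RT = (2880 × 94.8) / (8.314 × 562.15) = 58.42 mol
For 8.391 mol Fe2O3, stoichiometry requires (3/1) × 8.391 = 25.17 mol H2; 58.42 mol is available, so Fe2O3 is limiting.
n(H2) consumed = (3/1) × 8.391 = 25.17 mol; remaining = 58.42 − 25.17 = 33.25 mol
V(H2) = nRT/P = 33.25 × 8.314 × 963.15 / 59.6 = 4467 L

4470 L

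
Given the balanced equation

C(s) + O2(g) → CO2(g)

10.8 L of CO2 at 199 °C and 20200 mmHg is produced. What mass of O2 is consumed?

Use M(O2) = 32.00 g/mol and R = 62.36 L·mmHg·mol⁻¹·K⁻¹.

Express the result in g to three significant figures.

n(CO2) = PV/RT = (20200 × 10.8) / (62.36 × 472.15) = 7.410 mol
n(O2) = (1/1) × 7.410 = 7.410 mol
m(O2) = 7.410 × 32.00 = 237.1 g

237 g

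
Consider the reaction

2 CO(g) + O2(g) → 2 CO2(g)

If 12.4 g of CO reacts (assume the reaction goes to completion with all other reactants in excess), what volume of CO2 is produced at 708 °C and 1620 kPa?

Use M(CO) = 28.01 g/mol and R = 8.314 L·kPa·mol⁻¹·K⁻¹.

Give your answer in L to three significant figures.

n(CO) = 12.40 / 28.01 = 0.4427 mol
n(CO2) = (2/2) × 0.4427 = 0.4427 mol
V = nRT/P = 0.4427 × 8.314 × 981.15 / 1620 = 2.229 L

2.23 L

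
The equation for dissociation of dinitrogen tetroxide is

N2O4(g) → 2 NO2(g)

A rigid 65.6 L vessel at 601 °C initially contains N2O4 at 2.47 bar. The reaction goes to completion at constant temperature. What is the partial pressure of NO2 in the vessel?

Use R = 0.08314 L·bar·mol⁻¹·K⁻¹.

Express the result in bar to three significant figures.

4.94 bar

n(N2O4)₀ = PV/RT = (2.47 × 65.6) / (0.08314 × 874.15) = 2.229 mol
n(NO2) = (2/1) × 2.229 = 4.458 mol
P(NO2) = nRT/V = 4.458 × 0.08314 × 874.15 / 65.6 = 4.939 bar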